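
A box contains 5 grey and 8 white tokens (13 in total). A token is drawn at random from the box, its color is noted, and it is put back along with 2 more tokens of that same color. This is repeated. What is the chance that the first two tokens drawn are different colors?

Either white then grey, or grey then white; after the first draw the total is 15.
P = (8/13)·(5/15) + (5/13)·(8/15) = 16/39 ≈ 0.4103.

16/39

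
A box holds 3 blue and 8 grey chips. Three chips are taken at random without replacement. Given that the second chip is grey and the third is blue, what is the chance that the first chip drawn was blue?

2/9

P(first=blue and the second chip is grey and the third is blue) = (3/11)·(8/10)·(2/9) = 8/165.
P(E) = Σ over first color = 8/165 + 28/165 = 12/55.
By Bayes, P(first=blue | E) = 8/165 / 12/55 = 2/9 ≈ 0.2222.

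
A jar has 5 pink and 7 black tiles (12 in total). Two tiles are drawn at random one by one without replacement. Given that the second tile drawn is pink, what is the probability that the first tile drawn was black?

7/11

P(first=black and the second tile drawn is pink) = (7/12)·(5/11) = 35/132.
P(the second tile drawn is pink) = Σ over first color = 5/33 + 35/132 = 5/12.
By Bayes, P(first=black | the second tile drawn is pink) = 35/132 / 5/12 = 7/11 ≈ 0.6364.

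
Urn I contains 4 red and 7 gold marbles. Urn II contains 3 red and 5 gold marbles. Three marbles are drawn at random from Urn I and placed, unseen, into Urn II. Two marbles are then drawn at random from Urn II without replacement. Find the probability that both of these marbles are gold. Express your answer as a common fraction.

Condition on how many of the transferred marbles are gold (from Urn I: 7 gold of 11; then Urn II has 11 total).
  0 gold: C(7,0)C(4,3)/C(11,3) = 4/165; then P = C(5,2)/C(11,2) = 2/11
  1 gold: C(7,1)C(4,2)/C(11,3) = 14/55; then P = C(6,2)/C(11,2) = 3/11
  2 gold: C(7,2)C(4,1)/C(11,3) = 28/55; then P = C(7,2)/C(11,2) = 21/55
  3 gold: C(7,3)C(4,0)/C(11,3) = 7/33; then P = C(8,2)/C(11,2) = 28/55
P(both gold) = 1138/3025 ≈ 0.3762.

1138/3025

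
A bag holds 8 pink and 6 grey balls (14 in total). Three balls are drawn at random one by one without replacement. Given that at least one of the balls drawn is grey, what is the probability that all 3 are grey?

P(all 3 grey) = C(6,3)/C(14,3) = 5/91; P(at least one grey) = 1 − C(8,3)/C(14,3) = 11/13.
Since 'all 3 grey' ⊆ 'at least one grey', P(all 3 | at least one) = 5/91 / 11/13 = 5/77 ≈ 0.0649.

5/77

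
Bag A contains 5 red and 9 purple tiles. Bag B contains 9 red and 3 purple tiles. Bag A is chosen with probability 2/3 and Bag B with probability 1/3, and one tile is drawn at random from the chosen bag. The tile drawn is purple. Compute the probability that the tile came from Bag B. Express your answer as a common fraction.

7/43

P(purple | Bag A) = 9/14; P(purple | Bag B) = 1/4.
P(purple) = 2/3·9/14 + 1/3·1/4 = 43/84.
By Bayes' rule, P(Bag B | purple) = 1/12 / 43/84 = 7/43 ≈ 0.1628.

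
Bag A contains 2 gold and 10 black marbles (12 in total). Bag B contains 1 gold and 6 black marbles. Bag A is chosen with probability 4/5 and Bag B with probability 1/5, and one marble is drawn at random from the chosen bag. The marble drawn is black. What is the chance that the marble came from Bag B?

9/44

P(black | Bag A) = 5/6; P(black | Bag B) = 6/7.
P(black) = 4/5·5/6 + 1/5·6/7 = 88/105.
By Bayes' rule, P(Bag B | black) = 6/35 / 88/105 = 9/44 ≈ 0.2045.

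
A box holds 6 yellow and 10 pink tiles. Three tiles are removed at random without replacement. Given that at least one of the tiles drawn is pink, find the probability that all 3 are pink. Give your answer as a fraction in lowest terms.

P(all 3 pink) = C(10,3)/C(16,3) = 3/14; P(at least one pink) = 1 − C(6,3)/C(16,3) = 27/28.
Since 'all 3 pink' ⊆ 'at least one pink', P(all 3 | at least one) = 3/14 / 27/28 = 2/9 ≈ 0.2222.

2/9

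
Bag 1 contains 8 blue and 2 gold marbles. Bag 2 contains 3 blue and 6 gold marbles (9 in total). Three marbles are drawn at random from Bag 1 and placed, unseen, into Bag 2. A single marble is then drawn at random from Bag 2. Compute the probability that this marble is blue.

9/20

Condition on how many of the transferred marbles are blue (from Bag 1: 8 blue of 10; then Bag 2 has 12 total).
  1 blue: C(8,1)C(2,2)/C(10,3) = 1/15; then P = 4/12
  2 blue: C(8,2)C(2,1)/C(10,3) = 7/15; then P = 5/12
  3 blue: C(8,3)C(2,0)/C(10,3) = 7/15; then P = 6/12
P(blue from Bag 2) = 9/20 ≈ 0.4500.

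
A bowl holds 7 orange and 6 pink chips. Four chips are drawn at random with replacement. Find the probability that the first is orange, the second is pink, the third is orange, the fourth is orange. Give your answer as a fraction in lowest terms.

Multiply the conditional probability of each draw in order, with replacement (the composition resets each draw).
P = (7/13) · (6/13) · (7/13) · (7/13) = 2058/28561 ≈ 0.0721.

2058/28561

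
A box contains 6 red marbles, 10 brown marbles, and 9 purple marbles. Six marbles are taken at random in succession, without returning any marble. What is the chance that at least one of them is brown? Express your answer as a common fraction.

447/460

Use the complement: P(at least one brown) = 1 − P(no brown).
P(none) = C(15,6)/C(25,6) = 5005/177100.
So P = 1 − 5005/177100 = 447/460 ≈ 0.9717.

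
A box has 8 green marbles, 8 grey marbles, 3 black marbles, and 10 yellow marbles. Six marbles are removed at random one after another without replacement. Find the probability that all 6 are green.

Unordered draws without replacement: count favorable combinations over C(29,6).
Favorable = C(8,6) · C(8,0) · C(3,0) · C(10,0) = 28; total = C(29,6) = 475020.
P = 28/475020 = 1/16965 ≈ 0.0001.

1/16965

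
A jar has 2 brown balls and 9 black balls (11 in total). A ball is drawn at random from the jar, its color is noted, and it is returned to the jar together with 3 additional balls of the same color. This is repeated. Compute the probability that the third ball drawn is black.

9/11

Sum over the four possibilities for the first two draws (black/not-black each), tracking how the black count and total change by +3 per draw.
P(third is black) = 9/11 ≈ 0.8182. (In a Pólya urn every draw has the same marginal probability 9/11.)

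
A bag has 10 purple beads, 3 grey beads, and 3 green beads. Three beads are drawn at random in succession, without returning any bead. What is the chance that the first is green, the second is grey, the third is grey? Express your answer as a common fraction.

3/560

Multiply the conditional probability of each draw in order, without replacement, so each draw removes one from its color and from the total.
P = (3/16) · (3/15) · (2/14) = 3/560 ≈ 0.0054.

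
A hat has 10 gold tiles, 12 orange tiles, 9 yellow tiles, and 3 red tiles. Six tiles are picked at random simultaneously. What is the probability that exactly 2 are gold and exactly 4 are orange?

Unordered draws without replacement: count favorable combinations over C(34,6).
Favorable = C(10,2) · C(12,4) · C(9,0) · C(3,0) = 22275; total = C(34,6) = 1344904.
P = 22275/1344904 = 2025/122264 ≈ 0.0166.

2025/122264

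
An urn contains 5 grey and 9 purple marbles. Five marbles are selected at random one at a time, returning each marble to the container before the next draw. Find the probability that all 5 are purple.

59049/537824

Multiply the conditional probability of each draw in order, with replacement (the composition resets each draw).
P = (9/14) · (9/14) · (9/14) · (9/14) · (9/14) = 59049/537824 ≈ 0.1098.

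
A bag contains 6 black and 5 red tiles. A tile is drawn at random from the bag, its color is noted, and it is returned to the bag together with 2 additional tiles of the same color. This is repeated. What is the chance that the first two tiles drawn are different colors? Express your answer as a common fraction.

60/143

Either black then red, or red then black; after the first draw the total is 13.
P = (6/11)·(5/13) + (5/11)·(6/13) = 60/143 ≈ 0.4196.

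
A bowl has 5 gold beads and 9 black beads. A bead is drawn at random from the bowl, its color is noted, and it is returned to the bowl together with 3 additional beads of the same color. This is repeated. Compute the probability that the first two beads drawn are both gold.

After a gold draw the bowl holds 8 gold out of 17.
P = (5/14)·(8/17) = 20/119 ≈ 0.1681.

20/119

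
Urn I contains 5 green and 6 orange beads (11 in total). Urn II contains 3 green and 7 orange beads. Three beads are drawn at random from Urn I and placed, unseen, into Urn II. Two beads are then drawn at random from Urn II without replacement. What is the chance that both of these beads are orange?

Condition on how many of the transferred beads are orange (from Urn I: 6 orange of 11; then Urn II has 13 total).
  0 orange: C(6,0)C(5,3)/C(11,3) = 2/33; then P = C(7,2)/C(13,2) = 7/26
  1 orange: C(6,1)C(5,2)/C(11,3) = 4/11; then P = C(8,2)/C(13,2) = 14/39
  2 orange: C(6,2)C(5,1)/C(11,3) = 5/11; then P = C(9,2)/C(13,2) = 6/13
  3 orange: C(6,3)C(5,0)/C(11,3) = 4/33; then P = C(10,2)/C(13,2) = 15/26
P(both orange) = 61/143 ≈ 0.4266.

61/143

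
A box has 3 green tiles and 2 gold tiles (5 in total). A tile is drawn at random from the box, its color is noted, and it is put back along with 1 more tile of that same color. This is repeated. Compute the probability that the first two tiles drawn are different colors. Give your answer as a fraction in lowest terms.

Either gold then green, or green then gold; after the first draw the total is 6.
P = (2/5)·(3/6) + (3/5)·(2/6) = 2/5 ≈ 0.4000.

2/5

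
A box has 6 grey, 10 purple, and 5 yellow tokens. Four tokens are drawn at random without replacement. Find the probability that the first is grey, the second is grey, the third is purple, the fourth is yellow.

Multiply the conditional probability of each draw in order, without replacement, so each draw removes one from its color and from the total.
P = (6/21) · (5/20) · (10/19) · (5/18) = 25/2394 ≈ 0.0104.

25/2394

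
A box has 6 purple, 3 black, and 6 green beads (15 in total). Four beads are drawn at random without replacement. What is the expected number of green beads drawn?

By linearity of expectation, E[X] = Σ P(draw i is green); by symmetry each draw (even without replacement) has P(green) = 6/15.
E[X] = 4 · 6/15 = 8/5 ≈ 1.6000.

8/5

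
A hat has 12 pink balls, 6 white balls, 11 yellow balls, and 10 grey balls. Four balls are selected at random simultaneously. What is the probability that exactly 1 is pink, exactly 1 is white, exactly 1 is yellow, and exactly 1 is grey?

880/9139

Unordered draws without replacement: count favorable combinations over C(39,4).
Favorable = C(12,1) · C(6,1) · C(11,1) · C(10,1) = 7920; total = C(39,4) = 82251.
P = 7920/82251 = 880/9139 ≈ 0.0963.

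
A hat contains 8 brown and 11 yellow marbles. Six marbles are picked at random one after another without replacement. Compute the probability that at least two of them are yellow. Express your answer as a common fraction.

946/969

Sum the hypergeometric tail for j = 2,…,6 yellow marbles.
Favorable = C(11,2)·C(8,4) + C(11,3)·C(8,3) + C(11,4)·C(8,2) + C(11,5)·C(8,1) + C(11,6)·C(8,0) = 26488; total = C(19,6) = 27132.
P = 26488/27132 = 946/969 ≈ 0.9763.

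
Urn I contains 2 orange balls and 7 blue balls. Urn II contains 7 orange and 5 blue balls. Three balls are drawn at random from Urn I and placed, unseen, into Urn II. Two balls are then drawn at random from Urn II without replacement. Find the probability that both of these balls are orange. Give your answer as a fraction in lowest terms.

Condition on how many of the transferred balls are orange (from Urn I: 2 orange of 9; then Urn II has 15 total).
  0 orange: C(2,0)C(7,3)/C(9,3) = 5/12; then P = C(7,2)/C(15,2) = 1/5
  1 orange: C(2,1)C(7,2)/C(9,3) = 1/2; then P = C(8,2)/C(15,2) = 4/15
  2 orange: C(2,2)C(7,1)/C(9,3) = 1/12; then P = C(9,2)/C(15,2) = 12/35
P(both orange) = 103/420 ≈ 0.2452.

103/420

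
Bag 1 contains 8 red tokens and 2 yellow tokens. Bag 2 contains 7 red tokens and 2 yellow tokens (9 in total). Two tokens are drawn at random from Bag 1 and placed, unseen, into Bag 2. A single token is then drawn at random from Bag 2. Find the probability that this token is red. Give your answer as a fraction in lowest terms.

Condition on how many of the transferred tokens are red (from Bag 1: 8 red of 10; then Bag 2 has 11 total).
  0 red: C(8,0)C(2,2)/C(10,2) = 1/45; then P = 7/11
  1 red: C(8,1)C(2,1)/C(10,2) = 16/45; then P = 8/11
  2 red: C(8,2)C(2,0)/C(10,2) = 28/45; then P = 9/11
P(red from Bag 2) = 43/55 ≈ 0.7818.

43/55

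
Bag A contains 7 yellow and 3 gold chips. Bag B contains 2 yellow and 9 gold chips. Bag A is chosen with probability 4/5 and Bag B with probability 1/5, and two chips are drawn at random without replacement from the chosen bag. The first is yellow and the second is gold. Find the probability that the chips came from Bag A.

P(E | Bag A) = 7/30; P(E | Bag B) = 9/55.
P(E) = 4/5·7/30 + 1/5·9/55 = 181/825.
By Bayes' rule, P(Bag A | E) = 14/75 / 181/825 = 154/181 ≈ 0.8508.

154/181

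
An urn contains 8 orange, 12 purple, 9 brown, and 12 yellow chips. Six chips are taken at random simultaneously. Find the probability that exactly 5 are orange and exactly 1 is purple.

Unordered draws without replacement: count favorable combinations over C(41,6).
Favorable = C(8,5) · C(12,1) · C(9,0) · C(12,0) = 672; total = C(41,6) = 4496388.
P = 672/4496388 = 56/374699 ≈ 0.0001.

56/374699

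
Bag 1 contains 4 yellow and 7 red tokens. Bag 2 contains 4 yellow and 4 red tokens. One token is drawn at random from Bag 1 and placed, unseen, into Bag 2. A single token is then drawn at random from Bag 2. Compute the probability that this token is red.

17/33

Condition on how many of the transferred tokens are red (from Bag 1: 7 red of 11; then Bag 2 has 9 total).
  0 red: C(7,0)C(4,1)/C(11,1) = 4/11; then P = 4/9
  1 red: C(7,1)C(4,0)/C(11,1) = 7/11; then P = 5/9
P(red from Bag 2) = 17/33 ≈ 0.5152.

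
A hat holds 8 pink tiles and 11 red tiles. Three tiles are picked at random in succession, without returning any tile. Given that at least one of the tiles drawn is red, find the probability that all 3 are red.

15/83

P(all 3 red) = C(11,3)/C(19,3) = 55/323; P(at least one red) = 1 − C(8,3)/C(19,3) = 913/969.
Since 'all 3 red' ⊆ 'at least one red', P(all 3 | at least one) = 55/323 / 913/969 = 15/83 ≈ 0.1807.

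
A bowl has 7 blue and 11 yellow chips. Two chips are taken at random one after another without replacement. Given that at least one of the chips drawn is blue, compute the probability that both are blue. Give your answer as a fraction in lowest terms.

P(both blue) = C(7,2)/C(18,2) = 7/51; P(at least one blue) = 1 − C(11,2)/C(18,2) = 98/153.
Since 'both blue' ⊆ 'at least one blue', P(both | at least one) = 7/51 / 98/153 = 3/14 ≈ 0.2143.

3/14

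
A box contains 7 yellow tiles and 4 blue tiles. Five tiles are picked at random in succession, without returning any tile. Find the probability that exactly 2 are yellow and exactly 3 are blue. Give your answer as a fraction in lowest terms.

2/11

Unordered draws without replacement: count favorable combinations over C(11,5).
Favorable = C(7,2) · C(4,3) = 84; total = C(11,5) = 462.
P = 84/462 = 2/11 ≈ 0.1818.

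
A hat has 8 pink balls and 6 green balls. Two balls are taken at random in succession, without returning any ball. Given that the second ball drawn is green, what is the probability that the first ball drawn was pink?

P(first=pink and the second ball drawn is green) = (8/14)·(6/13) = 24/91.
P(the second ball drawn is green) = Σ over first color = 24/91 + 15/91 = 3/7.
By Bayes, P(first=pink | the second ball drawn is green) = 24/91 / 3/7 = 8/13 ≈ 0.6154.

8/13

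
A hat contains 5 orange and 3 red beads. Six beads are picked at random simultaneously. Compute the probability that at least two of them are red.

Sum the hypergeometric tail for j = 2,…,3 red beads.
Favorable = C(3,2)·C(5,4) + C(3,3)·C(5,3) = 25; total = C(8,6) = 28.
P = 25/28 = 25/28 ≈ 0.8929.

25/28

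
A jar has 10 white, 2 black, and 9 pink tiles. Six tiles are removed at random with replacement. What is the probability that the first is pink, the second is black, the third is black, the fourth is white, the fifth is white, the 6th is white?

4000/9529569

Multiply the conditional probability of each draw in order, with replacement (the composition resets each draw).
P = (9/21) · (2/21) · (2/21) · (10/21) · (10/21) · (10/21) = 4000/9529569 ≈ 0.0004.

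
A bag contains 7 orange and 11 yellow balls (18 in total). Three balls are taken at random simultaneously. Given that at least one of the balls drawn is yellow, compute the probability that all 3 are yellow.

15/71

P(all 3 yellow) = C(11,3)/C(18,3) = 55/272; P(at least one yellow) = 1 − C(7,3)/C(18,3) = 781/816.
Since 'all 3 yellow' ⊆ 'at least one yellow', P(all 3 | at least one) = 55/272 / 781/816 = 15/71 ≈ 0.2113.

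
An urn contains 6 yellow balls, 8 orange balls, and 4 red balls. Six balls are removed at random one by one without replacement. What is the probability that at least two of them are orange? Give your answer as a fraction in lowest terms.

389/442

Sum the hypergeometric tail for j = 2,…,6 orange balls.
Favorable = C(8,2)·C(10,4) + C(8,3)·C(10,3) + C(8,4)·C(10,2) + C(8,5)·C(10,1) + C(8,6)·C(10,0) = 16338; total = C(18,6) = 18564.
P = 16338/18564 = 389/442 ≈ 0.8801.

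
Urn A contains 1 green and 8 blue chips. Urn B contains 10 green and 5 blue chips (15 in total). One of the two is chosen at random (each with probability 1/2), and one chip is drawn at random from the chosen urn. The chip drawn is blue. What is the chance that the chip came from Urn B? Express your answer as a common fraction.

3/11

P(blue | Urn A) = 8/9; P(blue | Urn B) = 1/3.
P(blue) = 1/2·8/9 + 1/2·1/3 = 11/18.
By Bayes' rule, P(Urn B | blue) = 1/6 / 11/18 = 3/11 ≈ 0.2727.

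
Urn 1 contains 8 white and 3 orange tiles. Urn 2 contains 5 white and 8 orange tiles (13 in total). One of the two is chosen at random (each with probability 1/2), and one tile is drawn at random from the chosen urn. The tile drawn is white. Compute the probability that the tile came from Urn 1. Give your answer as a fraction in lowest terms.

P(white | Urn 1) = 8/11; P(white | Urn 2) = 5/13.
P(white) = 1/2·8/11 + 1/2·5/13 = 159/286.
By Bayes' rule, P(Urn 1 | white) = 4/11 / 159/286 = 104/159 ≈ 0.6541.

104/159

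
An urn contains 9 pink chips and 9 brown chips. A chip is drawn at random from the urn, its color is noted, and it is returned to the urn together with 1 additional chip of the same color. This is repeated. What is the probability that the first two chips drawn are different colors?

9/19

Either pink then brown, or brown then pink; after the first draw the total is 19.
P = (9/18)·(9/19) + (9/18)·(9/19) = 9/19 ≈ 0.4737.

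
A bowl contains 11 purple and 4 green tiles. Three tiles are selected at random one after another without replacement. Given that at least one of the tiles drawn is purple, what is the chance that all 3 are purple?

15/41

P(all 3 purple) = C(11,3)/C(15,3) = 33/91; P(at least one purple) = 1 − C(4,3)/C(15,3) = 451/455.
Since 'all 3 purple' ⊆ 'at least one purple', P(all 3 | at least one) = 33/91 / 451/455 = 15/41 ≈ 0.3659.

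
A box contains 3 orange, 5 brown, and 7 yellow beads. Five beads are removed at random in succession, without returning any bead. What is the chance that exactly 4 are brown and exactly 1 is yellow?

Unordered draws without replacement: count favorable combinations over C(15,5).
Favorable = C(3,0) · C(5,4) · C(7,1) = 35; total = C(15,5) = 3003.
P = 35/3003 = 5/429 ≈ 0.0117.

5/429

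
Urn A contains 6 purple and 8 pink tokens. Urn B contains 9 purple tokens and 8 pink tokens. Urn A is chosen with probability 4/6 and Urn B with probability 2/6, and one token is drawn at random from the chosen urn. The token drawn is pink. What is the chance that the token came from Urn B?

7/24

P(pink | Urn A) = 4/7; P(pink | Urn B) = 8/17.
P(pink) = 2/3·4/7 + 1/3·8/17 = 64/119.
By Bayes' rule, P(Urn B | pink) = 8/51 / 64/119 = 7/24 ≈ 0.2917.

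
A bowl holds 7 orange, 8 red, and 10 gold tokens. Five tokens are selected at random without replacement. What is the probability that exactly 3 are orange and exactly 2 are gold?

15/506

Unordered draws without replacement: count favorable combinations over C(25,5).
Favorable = C(7,3) · C(8,0) · C(10,2) = 1575; total = C(25,5) = 53130.
P = 1575/53130 = 15/506 ≈ 0.0296.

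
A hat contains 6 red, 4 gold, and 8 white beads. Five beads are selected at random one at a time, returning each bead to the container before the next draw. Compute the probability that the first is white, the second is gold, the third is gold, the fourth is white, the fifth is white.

Multiply the conditional probability of each draw in order, with replacement (the composition resets each draw).
P = (8/18) · (4/18) · (4/18) · (8/18) · (8/18) = 256/59049 ≈ 0.0043.

256/59049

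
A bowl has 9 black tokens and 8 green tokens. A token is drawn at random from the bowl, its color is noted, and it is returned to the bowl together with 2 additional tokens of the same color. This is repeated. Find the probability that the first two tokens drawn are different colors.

Either black then green, or green then black; after the first draw the total is 19.
P = (9/17)·(8/19) + (8/17)·(9/19) = 144/323 ≈ 0.4458.

144/323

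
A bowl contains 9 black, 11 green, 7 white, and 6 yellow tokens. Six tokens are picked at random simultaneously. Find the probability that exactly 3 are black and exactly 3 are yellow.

Unordered draws without replacement: count favorable combinations over C(33,6).
Favorable = C(9,3) · C(11,0) · C(7,0) · C(6,3) = 1680; total = C(33,6) = 1107568.
P = 1680/1107568 = 15/9889 ≈ 0.0015.

15/9889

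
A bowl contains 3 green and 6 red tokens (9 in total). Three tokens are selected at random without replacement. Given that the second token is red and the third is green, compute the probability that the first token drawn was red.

5/7

P(first=red and the second token is red and the third is green) = (6/9)·(5/8)·(3/7) = 5/28.
P(E) = Σ over first color = 1/14 + 5/28 = 1/4.
By Bayes, P(first=red | E) = 5/28 / 1/4 = 5/7 ≈ 0.7143.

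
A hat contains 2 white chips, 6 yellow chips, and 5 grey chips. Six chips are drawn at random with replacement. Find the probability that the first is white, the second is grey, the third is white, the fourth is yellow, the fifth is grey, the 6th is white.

Multiply the conditional probability of each draw in order, with replacement (the composition resets each draw).
P = (2/13) · (5/13) · (2/13) · (6/13) · (5/13) · (2/13) = 1200/4826809 ≈ 0.0002.

1200/4826809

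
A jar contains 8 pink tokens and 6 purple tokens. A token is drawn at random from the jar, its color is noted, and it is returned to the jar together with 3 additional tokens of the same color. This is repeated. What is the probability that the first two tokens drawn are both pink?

44/119

After a pink draw the jar holds 11 pink out of 17.
P = (8/14)·(11/17) = 44/119 ≈ 0.3697.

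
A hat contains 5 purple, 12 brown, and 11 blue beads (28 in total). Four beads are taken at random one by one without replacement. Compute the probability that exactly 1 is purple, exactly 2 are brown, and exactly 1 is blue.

242/1365

Unordered draws without replacement: count favorable combinations over C(28,4).
Favorable = C(5,1) · C(12,2) · C(11,1) = 3630; total = C(28,4) = 20475.
P = 3630/20475 = 242/1365 ≈ 0.1773.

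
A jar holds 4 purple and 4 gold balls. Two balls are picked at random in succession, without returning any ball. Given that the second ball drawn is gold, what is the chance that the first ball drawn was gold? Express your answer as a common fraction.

P(first=gold and the second ball drawn is gold) = (4/8)·(3/7) = 3/14.
P(the second ball drawn is gold) = Σ over first color = 2/7 + 3/14 = 1/2.
By Bayes, P(first=gold | the second ball drawn is gold) = 3/14 / 1/2 = 3/7 ≈ 0.4286.

3/7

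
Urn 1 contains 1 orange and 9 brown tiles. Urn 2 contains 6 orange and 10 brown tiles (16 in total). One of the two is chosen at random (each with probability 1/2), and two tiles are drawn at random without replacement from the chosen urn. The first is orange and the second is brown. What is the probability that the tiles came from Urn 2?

P(E | Urn 1) = 1/10; P(E | Urn 2) = 1/4.
P(E) = 1/2·1/10 + 1/2·1/4 = 7/40.
By Bayes' rule, P(Urn 2 | E) = 1/8 / 7/40 = 5/7 ≈ 0.7143.

5/7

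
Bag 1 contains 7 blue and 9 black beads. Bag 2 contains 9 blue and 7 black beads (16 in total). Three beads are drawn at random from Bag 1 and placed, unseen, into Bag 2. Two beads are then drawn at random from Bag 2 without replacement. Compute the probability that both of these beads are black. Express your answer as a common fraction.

899/4560

Condition on how many of the transferred beads are black (from Bag 1: 9 black of 16; then Bag 2 has 19 total).
  0 black: C(9,0)C(7,3)/C(16,3) = 1/16; then P = C(7,2)/C(19,2) = 7/57
  1 black: C(9,1)C(7,2)/C(16,3) = 27/80; then P = C(8,2)/C(19,2) = 28/171
  2 black: C(9,2)C(7,1)/C(16,3) = 9/20; then P = C(9,2)/C(19,2) = 4/19
  3 black: C(9,3)C(7,0)/C(16,3) = 3/20; then P = C(10,2)/C(19,2) = 5/19
P(both black) = 899/4560 ≈ 0.1971.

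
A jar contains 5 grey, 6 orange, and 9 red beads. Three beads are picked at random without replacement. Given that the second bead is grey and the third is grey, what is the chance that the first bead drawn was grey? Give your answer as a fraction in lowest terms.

P(first=grey and the second bead is grey and the third is grey) = (5/20)·(4/19)·(3/18) = 1/114.
P(E) = Σ over first color = 1/114 + 1/57 + 1/38 = 1/19.
By Bayes, P(first=grey | E) = 1/114 / 1/19 = 1/6 ≈ 0.1667.

1/6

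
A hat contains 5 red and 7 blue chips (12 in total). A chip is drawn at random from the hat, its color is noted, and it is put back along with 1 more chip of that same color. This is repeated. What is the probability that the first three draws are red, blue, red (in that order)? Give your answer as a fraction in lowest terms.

Track the composition after each reinforcement of +1.
P = (5/12) · (7/13) · (6/14) = 5/52 ≈ 0.0962.

5/52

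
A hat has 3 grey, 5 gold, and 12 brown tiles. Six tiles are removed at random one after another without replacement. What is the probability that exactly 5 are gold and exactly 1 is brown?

1/3230

Unordered draws without replacement: count favorable combinations over C(20,6).
Favorable = C(3,0) · C(5,5) · C(12,1) = 12; total = C(20,6) = 38760.
P = 12/38760 = 1/3230 ≈ 0.0003.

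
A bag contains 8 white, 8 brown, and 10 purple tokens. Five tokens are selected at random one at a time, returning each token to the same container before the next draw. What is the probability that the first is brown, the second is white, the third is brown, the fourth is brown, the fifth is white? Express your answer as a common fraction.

1024/371293

Multiply the conditional probability of each draw in order, with replacement (the composition resets each draw).
P = (8/26) · (8/26) · (8/26) · (8/26) · (8/26) = 1024/371293 ≈ 0.0028.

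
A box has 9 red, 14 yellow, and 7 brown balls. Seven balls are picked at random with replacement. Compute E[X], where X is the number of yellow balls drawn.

49/15

By linearity of expectation, E[X] = Σ P(draw i is yellow); each independent draw has P(yellow) = 14/30.
E[X] = 7 · 14/30 = 49/15 ≈ 3.2667.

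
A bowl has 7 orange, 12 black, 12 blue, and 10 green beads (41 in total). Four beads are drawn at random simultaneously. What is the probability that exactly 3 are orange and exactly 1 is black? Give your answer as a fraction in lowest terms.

42/10127

Unordered draws without replacement: count favorable combinations over C(41,4).
Favorable = C(7,3) · C(12,1) · C(12,0) · C(10,0) = 420; total = C(41,4) = 101270.
P = 420/101270 = 42/10127 ≈ 0.0041.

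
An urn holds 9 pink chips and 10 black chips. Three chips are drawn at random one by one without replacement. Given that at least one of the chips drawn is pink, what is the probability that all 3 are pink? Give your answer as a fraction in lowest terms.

P(all 3 pink) = C(9,3)/C(19,3) = 28/323; P(at least one pink) = 1 − C(10,3)/C(19,3) = 283/323.
Since 'all 3 pink' ⊆ 'at least one pink', P(all 3 | at least one) = 28/323 / 283/323 = 28/283 ≈ 0.0989.

28/283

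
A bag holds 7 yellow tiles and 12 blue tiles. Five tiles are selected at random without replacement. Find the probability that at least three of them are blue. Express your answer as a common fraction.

Sum the hypergeometric tail for j = 3,…,5 blue tiles.
Favorable = C(12,3)·C(7,2) + C(12,4)·C(7,1) + C(12,5)·C(7,0) = 8877; total = C(19,5) = 11628.
P = 8877/11628 = 2959/3876 ≈ 0.7634.

2959/3876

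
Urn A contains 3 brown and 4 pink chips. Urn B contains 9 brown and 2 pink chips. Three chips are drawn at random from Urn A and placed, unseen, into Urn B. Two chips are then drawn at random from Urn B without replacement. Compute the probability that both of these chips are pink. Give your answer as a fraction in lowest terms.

37/637

Condition on how many of the transferred chips are pink (from Urn A: 4 pink of 7; then Urn B has 14 total).
  0 pink: C(4,0)C(3,3)/C(7,3) = 1/35; then P = C(2,2)/C(14,2) = 1/91
  1 pink: C(4,1)C(3,2)/C(7,3) = 12/35; then P = C(3,2)/C(14,2) = 3/91
  2 pink: C(4,2)C(3,1)/C(7,3) = 18/35; then P = C(4,2)/C(14,2) = 6/91
  3 pink: C(4,3)C(3,0)/C(7,3) = 4/35; then P = C(5,2)/C(14,2) = 10/91
P(both pink) = 37/637 ≈ 0.0581.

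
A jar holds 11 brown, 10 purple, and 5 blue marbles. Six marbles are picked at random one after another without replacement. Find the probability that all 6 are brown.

3/1495

Unordered draws without replacement: count favorable combinations over C(26,6).
Favorable = C(11,6) · C(10,0) · C(5,0) = 462; total = C(26,6) = 230230.
P = 462/230230 = 3/1495 ≈ 0.0020.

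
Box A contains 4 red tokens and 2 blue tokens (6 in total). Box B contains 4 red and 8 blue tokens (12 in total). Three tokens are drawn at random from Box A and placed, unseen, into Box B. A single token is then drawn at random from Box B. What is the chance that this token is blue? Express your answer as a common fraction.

3/5

Condition on how many of the transferred tokens are blue (from Box A: 2 blue of 6; then Box B has 15 total).
  0 blue: C(2,0)C(4,3)/C(6,3) = 1/5; then P = 8/15
  1 blue: C(2,1)C(4,2)/C(6,3) = 3/5; then P = 9/15
  2 blue: C(2,2)C(4,1)/C(6,3) = 1/5; then P = 10/15
P(blue from Box B) = 3/5 ≈ 0.6000.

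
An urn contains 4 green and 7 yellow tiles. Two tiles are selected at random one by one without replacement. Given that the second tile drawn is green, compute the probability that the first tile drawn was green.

3/10

P(first=green and the second tile drawn is green) = (4/11)·(3/10) = 6/55.
P(the second tile drawn is green) = Σ over first color = 6/55 + 14/55 = 4/11.
By Bayes, P(first=green | the second tile drawn is green) = 6/55 / 4/11 = 3/10 ≈ 0.3000.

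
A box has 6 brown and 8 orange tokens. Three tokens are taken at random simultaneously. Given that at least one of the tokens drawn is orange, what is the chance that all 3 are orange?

7/43

P(all 3 orange) = C(8,3)/C(14,3) = 2/13; P(at least one orange) = 1 − C(6,3)/C(14,3) = 86/91.
Since 'all 3 orange' ⊆ 'at least one orange', P(all 3 | at least one) = 2/13 / 86/91 = 7/43 ≈ 0.1628.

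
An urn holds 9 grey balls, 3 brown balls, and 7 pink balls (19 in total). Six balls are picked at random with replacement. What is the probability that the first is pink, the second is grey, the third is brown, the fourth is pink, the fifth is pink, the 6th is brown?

Multiply the conditional probability of each draw in order, with replacement (the composition resets each draw).
P = (7/19) · (9/19) · (3/19) · (7/19) · (7/19) · (3/19) = 27783/47045881 ≈ 0.0006.

27783/47045881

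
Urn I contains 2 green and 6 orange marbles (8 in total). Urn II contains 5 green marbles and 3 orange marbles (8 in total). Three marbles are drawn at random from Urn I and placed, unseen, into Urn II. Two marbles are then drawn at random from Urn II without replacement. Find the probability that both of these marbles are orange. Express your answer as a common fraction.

159/770

Condition on how many of the transferred marbles are orange (from Urn I: 6 orange of 8; then Urn II has 11 total).
  1 orange: C(6,1)C(2,2)/C(8,3) = 3/28; then P = C(4,2)/C(11,2) = 6/55
  2 orange: C(6,2)C(2,1)/C(8,3) = 15/28; then P = C(5,2)/C(11,2) = 2/11
  3 orange: C(6,3)C(2,0)/C(8,3) = 5/14; then P = C(6,2)/C(11,2) = 3/11
P(both orange) = 159/770 ≈ 0.2065.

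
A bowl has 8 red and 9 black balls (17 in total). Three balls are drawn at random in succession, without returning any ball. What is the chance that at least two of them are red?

Sum the hypergeometric tail for j = 2,…,3 red balls.
Favorable = C(8,2)·C(9,1) + C(8,3)·C(9,0) = 308; total = C(17,3) = 680.
P = 308/680 = 77/170 ≈ 0.4529.

77/170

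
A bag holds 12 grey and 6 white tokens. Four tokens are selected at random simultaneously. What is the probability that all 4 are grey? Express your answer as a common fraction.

Unordered draws without replacement: count favorable combinations over C(18,4).
Favorable = C(12,4) · C(6,0) = 495; total = C(18,4) = 3060.
P = 495/3060 = 11/68 ≈ 0.1618.

11/68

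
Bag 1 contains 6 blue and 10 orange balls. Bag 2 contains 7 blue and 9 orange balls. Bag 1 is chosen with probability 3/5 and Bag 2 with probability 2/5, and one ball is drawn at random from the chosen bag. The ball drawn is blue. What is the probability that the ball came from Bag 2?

P(blue | Bag 1) = 3/8; P(blue | Bag 2) = 7/16.
P(blue) = 3/5·3/8 + 2/5·7/16 = 2/5.
By Bayes' rule, P(Bag 2 | blue) = 7/40 / 2/5 = 7/16 ≈ 0.4375.

7/16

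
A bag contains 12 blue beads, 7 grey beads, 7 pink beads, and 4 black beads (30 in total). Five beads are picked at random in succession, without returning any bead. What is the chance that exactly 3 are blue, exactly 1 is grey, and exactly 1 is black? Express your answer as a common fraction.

440/10179

Unordered draws without replacement: count favorable combinations over C(30,5).
Favorable = C(12,3) · C(7,1) · C(7,0) · C(4,1) = 6160; total = C(30,5) = 142506.
P = 6160/142506 = 440/10179 ≈ 0.0432.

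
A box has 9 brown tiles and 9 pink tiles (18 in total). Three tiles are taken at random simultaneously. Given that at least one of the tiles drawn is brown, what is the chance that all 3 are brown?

P(all 3 brown) = C(9,3)/C(18,3) = 7/68; P(at least one brown) = 1 − C(9,3)/C(18,3) = 61/68.
Since 'all 3 brown' ⊆ 'at least one brown', P(all 3 | at least one) = 7/68 / 61/68 = 7/61 ≈ 0.1148.

7/61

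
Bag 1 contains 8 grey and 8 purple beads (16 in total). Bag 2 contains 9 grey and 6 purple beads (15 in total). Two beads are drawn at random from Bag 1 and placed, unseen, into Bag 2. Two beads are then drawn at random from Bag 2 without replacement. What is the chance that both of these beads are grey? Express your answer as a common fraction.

1357/4080

Condition on how many of the transferred beads are grey (from Bag 1: 8 grey of 16; then Bag 2 has 17 total).
  0 grey: C(8,0)C(8,2)/C(16,2) = 7/30; then P = C(9,2)/C(17,2) = 9/34
  1 grey: C(8,1)C(8,1)/C(16,2) = 8/15; then P = C(10,2)/C(17,2) = 45/136
  2 grey: C(8,2)C(8,0)/C(16,2) = 7/30; then P = C(11,2)/C(17,2) = 55/136
P(both grey) = 1357/4080 ≈ 0.3326.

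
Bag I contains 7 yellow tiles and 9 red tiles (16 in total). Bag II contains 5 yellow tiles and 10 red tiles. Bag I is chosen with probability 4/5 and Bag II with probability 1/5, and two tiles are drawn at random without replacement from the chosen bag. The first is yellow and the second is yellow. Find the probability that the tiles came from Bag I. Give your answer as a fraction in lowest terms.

P(E | Bag I) = 7/40; P(E | Bag II) = 2/21.
P(E) = 4/5·7/40 + 1/5·2/21 = 167/1050.
By Bayes' rule, P(Bag I | E) = 7/50 / 167/1050 = 147/167 ≈ 0.8802.

147/167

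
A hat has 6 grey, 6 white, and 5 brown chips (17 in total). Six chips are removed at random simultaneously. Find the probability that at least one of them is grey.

851/884

Use the complement: P(at least one grey) = 1 − P(no grey).
P(none) = C(11,6)/C(17,6) = 462/12376.
So P = 1 − 462/12376 = 851/884 ≈ 0.9627.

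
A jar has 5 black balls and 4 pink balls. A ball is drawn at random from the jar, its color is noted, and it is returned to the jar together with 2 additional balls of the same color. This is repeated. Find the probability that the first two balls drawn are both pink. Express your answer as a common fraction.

8/33

After a pink draw the jar holds 6 pink out of 11.
P = (4/9)·(6/11) = 8/33 ≈ 0.2424.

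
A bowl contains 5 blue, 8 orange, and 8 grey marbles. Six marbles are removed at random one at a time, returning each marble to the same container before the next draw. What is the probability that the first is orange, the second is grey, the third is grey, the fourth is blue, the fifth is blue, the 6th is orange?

102400/85766121

Multiply the conditional probability of each draw in order, with replacement (the composition resets each draw).
P = (8/21) · (8/21) · (8/21) · (5/21) · (5/21) · (8/21) = 102400/85766121 ≈ 0.0012.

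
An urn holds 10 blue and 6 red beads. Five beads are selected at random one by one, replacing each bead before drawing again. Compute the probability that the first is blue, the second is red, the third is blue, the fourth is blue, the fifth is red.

1125/32768

Multiply the conditional probability of each draw in order, with replacement (the composition resets each draw).
P = (10/16) · (6/16) · (10/16) · (10/16) · (6/16) = 1125/32768 ≈ 0.0343.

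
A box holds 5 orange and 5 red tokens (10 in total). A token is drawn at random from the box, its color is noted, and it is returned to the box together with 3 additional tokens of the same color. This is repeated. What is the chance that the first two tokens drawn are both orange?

4/13

After a orange draw the box holds 8 orange out of 13.
P = (5/10)·(8/13) = 4/13 ≈ 0.3077.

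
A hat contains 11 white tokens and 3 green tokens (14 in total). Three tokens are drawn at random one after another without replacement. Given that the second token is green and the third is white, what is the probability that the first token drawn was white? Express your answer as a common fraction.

5/6

P(first=white and the second token is green and the third is white) = (11/14)·(3/13)·(10/12) = 55/364.
P(E) = Σ over first color = 55/364 + 11/364 = 33/182.
By Bayes, P(first=white | E) = 55/364 / 33/182 = 5/6 ≈ 0.8333.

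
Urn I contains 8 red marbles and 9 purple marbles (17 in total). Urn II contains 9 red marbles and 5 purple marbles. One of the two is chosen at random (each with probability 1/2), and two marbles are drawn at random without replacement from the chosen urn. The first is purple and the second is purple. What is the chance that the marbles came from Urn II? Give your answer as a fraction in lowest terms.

P(E | Urn I) = 9/34; P(E | Urn II) = 10/91.
P(E) = 1/2·9/34 + 1/2·10/91 = 1159/6188.
By Bayes' rule, P(Urn II | E) = 5/91 / 1159/6188 = 340/1159 ≈ 0.2934.

340/1159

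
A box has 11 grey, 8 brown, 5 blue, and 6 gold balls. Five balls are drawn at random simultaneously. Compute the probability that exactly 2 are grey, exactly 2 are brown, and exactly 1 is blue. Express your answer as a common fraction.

550/10179

Unordered draws without replacement: count favorable combinations over C(30,5).
Favorable = C(11,2) · C(8,2) · C(5,1) · C(6,0) = 7700; total = C(30,5) = 142506.
P = 7700/142506 = 550/10179 ≈ 0.0540.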